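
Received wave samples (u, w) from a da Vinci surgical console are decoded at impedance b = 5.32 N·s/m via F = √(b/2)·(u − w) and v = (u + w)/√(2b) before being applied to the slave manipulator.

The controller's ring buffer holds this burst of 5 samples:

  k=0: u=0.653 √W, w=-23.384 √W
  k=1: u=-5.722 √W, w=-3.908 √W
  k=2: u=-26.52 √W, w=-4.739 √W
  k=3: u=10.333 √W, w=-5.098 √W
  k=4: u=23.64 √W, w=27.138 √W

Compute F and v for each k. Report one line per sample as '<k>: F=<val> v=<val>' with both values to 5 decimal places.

k=0: u−w=24.03700, u+w=-22.73100; √(b/2)=1.63095, √(2b)=3.26190; F=1.63095×24.037=39.20316, v=-22.73100/3.26190=-6.96864
k=1: u−w=-1.81400, u+w=-9.63000; √(b/2)=1.63095, √(2b)=3.26190; F=1.63095×(-1.814)=-2.95854, v=-9.63000/3.26190=-2.95227
k=2: u−w=-21.78100, u+w=-31.25900; √(b/2)=1.63095, √(2b)=3.26190; F=1.63095×(-21.781)=-35.52374, v=-31.25900/3.26190=-9.58306
k=3: u−w=15.43100, u+w=5.23500; √(b/2)=1.63095, √(2b)=3.26190; F=1.63095×15.431=25.16720, v=5.23500/3.26190=1.60489
k=4: u−w=-3.49800, u+w=50.77800; √(b/2)=1.63095, √(2b)=3.26190; F=1.63095×(-3.498)=-5.70507, v=50.77800/3.26190=15.56699

0: F=39.20316 v=-6.96864
1: F=-2.95854 v=-2.95227
2: F=-35.52374 v=-9.58306
3: F=25.16720 v=1.60489
4: F=-5.70507 v=15.56699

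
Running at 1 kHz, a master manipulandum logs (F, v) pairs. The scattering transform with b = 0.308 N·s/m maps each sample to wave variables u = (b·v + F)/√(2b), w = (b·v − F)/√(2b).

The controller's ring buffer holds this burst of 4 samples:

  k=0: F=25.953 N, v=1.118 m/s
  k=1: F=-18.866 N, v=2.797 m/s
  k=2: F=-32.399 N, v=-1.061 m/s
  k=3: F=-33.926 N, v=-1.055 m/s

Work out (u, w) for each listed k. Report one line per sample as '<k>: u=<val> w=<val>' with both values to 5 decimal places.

k=0: b·v=0.308×1.118=0.34434; √(2b)=0.78486; u=(0.34434+25.953)/0.78486=33.50592, w=(0.34434−25.953)/0.78486=-32.62845
k=1: b·v=0.308×2.797=0.86148; √(2b)=0.78486; u=(0.86148+(-18.866))/0.78486=-22.93989, w=(0.86148−(-18.866))/0.78486=25.13513
k=2: b·v=0.308×(-1.061)=-0.32679; √(2b)=0.78486; u=(-0.32679+(-32.399))/0.78486=-41.69651, w=(-0.32679−(-32.399))/0.78486=40.86378
k=3: b·v=0.308×(-1.055)=-0.32494; √(2b)=0.78486; u=(-0.32494+(-33.926))/0.78486=-43.63974, w=(-0.32494−(-33.926))/0.78486=42.81171

0: u=33.50592 w=-32.62845
1: u=-22.93989 w=25.13513
2: u=-41.69651 w=40.86378
3: u=-43.63974 w=42.81171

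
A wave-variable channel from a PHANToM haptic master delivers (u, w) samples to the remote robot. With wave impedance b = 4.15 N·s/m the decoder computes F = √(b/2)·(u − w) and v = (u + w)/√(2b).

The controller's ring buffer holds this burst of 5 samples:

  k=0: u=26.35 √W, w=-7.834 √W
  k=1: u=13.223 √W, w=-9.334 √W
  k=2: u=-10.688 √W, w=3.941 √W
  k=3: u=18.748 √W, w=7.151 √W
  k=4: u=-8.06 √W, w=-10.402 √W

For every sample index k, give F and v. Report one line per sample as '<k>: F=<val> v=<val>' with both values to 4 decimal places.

0: F=49.2416 v=6.4270
1: F=32.4930 v=1.3499
2: F=-21.0729 v=-2.3419
3: F=16.7053 v=8.9897
4: F=3.3736 v=-6.4083

k=0: u−w=34.1840, u+w=18.5160; √(b/2)=1.4405, √(2b)=2.8810; F=1.4405×34.184=49.2416, v=18.5160/2.8810=6.4270
k=1: u−w=22.5570, u+w=3.8890; √(b/2)=1.4405, √(2b)=2.8810; F=1.4405×22.557=32.4930, v=3.8890/2.8810=1.3499
k=2: u−w=-14.6290, u+w=-6.7470; √(b/2)=1.4405, √(2b)=2.8810; F=1.4405×(-14.629)=-21.0729, v=-6.7470/2.8810=-2.3419
k=3: u−w=11.5970, u+w=25.8990; √(b/2)=1.4405, √(2b)=2.8810; F=1.4405×11.597=16.7053, v=25.8990/2.8810=8.9897
k=4: u−w=2.3420, u+w=-18.4620; √(b/2)=1.4405, √(2b)=2.8810; F=1.4405×2.342=3.3736, v=-18.4620/2.8810=-6.4083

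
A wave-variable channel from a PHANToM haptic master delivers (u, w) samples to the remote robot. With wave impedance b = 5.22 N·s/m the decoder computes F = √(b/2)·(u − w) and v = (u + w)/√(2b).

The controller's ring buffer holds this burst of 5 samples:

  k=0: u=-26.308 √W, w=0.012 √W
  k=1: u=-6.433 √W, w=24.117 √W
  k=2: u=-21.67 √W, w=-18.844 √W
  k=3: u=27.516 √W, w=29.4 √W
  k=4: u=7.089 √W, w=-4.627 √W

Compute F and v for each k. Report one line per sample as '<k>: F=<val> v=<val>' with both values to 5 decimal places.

0: F=-42.52126 v=-8.13841
1: F=-49.35504 v=5.47306
2: F=-4.56554 v=-12.53877
3: F=-3.04370 v=17.61506
4: F=18.92778 v=0.76197

k=0: u−w=-26.32000, u+w=-26.29600; √(b/2)=1.61555, √(2b)=3.23110; F=1.61555×(-26.32)=-42.52126, v=-26.29600/3.23110=-8.13841
k=1: u−w=-30.55000, u+w=17.68400; √(b/2)=1.61555, √(2b)=3.23110; F=1.61555×(-30.55)=-49.35504, v=17.68400/3.23110=5.47306
k=2: u−w=-2.82600, u+w=-40.51400; √(b/2)=1.61555, √(2b)=3.23110; F=1.61555×(-2.826)=-4.56554, v=-40.51400/3.23110=-12.53877
k=3: u−w=-1.88400, u+w=56.91600; √(b/2)=1.61555, √(2b)=3.23110; F=1.61555×(-1.884)=-3.04370, v=56.91600/3.23110=17.61506
k=4: u−w=11.71600, u+w=2.46200; √(b/2)=1.61555, √(2b)=3.23110; F=1.61555×11.716=18.92778, v=2.46200/3.23110=0.76197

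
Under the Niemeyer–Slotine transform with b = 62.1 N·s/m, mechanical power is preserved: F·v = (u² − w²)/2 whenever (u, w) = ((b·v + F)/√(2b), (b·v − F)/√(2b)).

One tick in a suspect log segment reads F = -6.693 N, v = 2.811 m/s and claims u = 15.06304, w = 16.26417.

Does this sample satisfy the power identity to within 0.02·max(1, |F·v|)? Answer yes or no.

F·v = (-6.693)×2.811 = -18.81402 W.
(u² − w²)/2 = (226.89517 − 264.52323)/2 = -18.81403 W.
|Δ| = 0.00000;  2% of max(1, |F·v|) = 0.37628.

yes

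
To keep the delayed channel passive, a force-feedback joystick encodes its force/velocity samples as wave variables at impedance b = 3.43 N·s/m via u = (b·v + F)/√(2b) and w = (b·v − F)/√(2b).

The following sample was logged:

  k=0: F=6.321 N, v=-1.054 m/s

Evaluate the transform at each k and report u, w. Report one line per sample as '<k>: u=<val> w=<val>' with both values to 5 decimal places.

0: u=1.03307 w=-3.79367

k=0: b·v=3.43×(-1.054)=-3.61522; √(2b)=2.61916; u=(-3.61522+6.321)/2.61916=1.03307, w=(-3.61522−6.321)/2.61916=-3.79367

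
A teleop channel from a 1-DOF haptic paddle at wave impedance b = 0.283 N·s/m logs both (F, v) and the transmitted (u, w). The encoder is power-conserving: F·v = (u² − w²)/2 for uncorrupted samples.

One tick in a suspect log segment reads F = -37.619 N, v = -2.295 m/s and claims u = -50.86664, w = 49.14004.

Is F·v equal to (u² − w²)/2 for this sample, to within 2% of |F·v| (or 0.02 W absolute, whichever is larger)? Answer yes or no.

F·v = (-37.619)×(-2.295) = 86.33561 W.
(u² − w²)/2 = (2587.41506 − 2414.74353)/2 = 86.33577 W.
|Δ| = 0.00016;  2% of max(1, |F·v|) = 1.72671.

yes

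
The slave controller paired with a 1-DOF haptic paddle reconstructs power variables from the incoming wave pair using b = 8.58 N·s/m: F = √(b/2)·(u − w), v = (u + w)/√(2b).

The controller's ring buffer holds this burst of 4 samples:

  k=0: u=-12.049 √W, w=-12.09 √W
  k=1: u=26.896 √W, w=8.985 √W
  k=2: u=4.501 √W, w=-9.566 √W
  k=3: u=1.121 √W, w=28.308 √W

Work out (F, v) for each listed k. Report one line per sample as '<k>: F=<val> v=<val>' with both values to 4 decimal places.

0: F=0.0849 v=-5.8272
1: F=37.0978 v=8.6618
2: F=29.1360 v=-1.2227
3: F=-56.3106 v=7.1042

k=0: u−w=0.0410, u+w=-24.1390; √(b/2)=2.0712, √(2b)=4.1425; F=2.0712×0.041=0.0849, v=-24.1390/4.1425=-5.8272
k=1: u−w=17.9110, u+w=35.8810; √(b/2)=2.0712, √(2b)=4.1425; F=2.0712×17.911=37.0978, v=35.8810/4.1425=8.6618
k=2: u−w=14.0670, u+w=-5.0650; √(b/2)=2.0712, √(2b)=4.1425; F=2.0712×14.067=29.1360, v=-5.0650/4.1425=-1.2227
k=3: u−w=-27.1870, u+w=29.4290; √(b/2)=2.0712, √(2b)=4.1425; F=2.0712×(-27.187)=-56.3106, v=29.4290/4.1425=7.1042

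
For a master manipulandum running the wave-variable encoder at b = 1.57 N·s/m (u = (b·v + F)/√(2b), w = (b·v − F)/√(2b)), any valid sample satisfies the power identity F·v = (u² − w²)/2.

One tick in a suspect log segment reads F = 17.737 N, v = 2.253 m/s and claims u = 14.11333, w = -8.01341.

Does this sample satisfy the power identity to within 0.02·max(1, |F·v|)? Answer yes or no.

F·v = 17.737×2.253 = 39.96146 W.
(u² − w²)/2 = (199.18608 − 64.21474)/2 = 67.48567 W.
|Δ| = 27.52421;  2% of max(1, |F·v|) = 0.79923.

no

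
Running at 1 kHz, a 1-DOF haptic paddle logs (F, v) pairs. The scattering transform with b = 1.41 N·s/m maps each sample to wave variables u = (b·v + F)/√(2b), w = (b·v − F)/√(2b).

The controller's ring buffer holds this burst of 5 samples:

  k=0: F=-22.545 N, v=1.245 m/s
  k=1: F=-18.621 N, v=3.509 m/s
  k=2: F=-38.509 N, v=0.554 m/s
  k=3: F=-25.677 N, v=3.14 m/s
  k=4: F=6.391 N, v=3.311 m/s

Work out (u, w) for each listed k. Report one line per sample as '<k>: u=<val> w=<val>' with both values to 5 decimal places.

0: u=-12.38000 w=14.47071
1: u=-8.14234 w=14.03495
2: u=-22.46661 w=23.39694
3: u=-12.65395 w=17.92691
4: u=6.58584 w=-1.02573

k=0: b·v=1.41×1.245=1.75545; √(2b)=1.67929; u=(1.75545+(-22.545))/1.67929=-12.38000, w=(1.75545−(-22.545))/1.67929=14.47071
k=1: b·v=1.41×3.509=4.94769; √(2b)=1.67929; u=(4.94769+(-18.621))/1.67929=-8.14234, w=(4.94769−(-18.621))/1.67929=14.03495
k=2: b·v=1.41×0.554=0.78114; √(2b)=1.67929; u=(0.78114+(-38.509))/1.67929=-22.46661, w=(0.78114−(-38.509))/1.67929=23.39694
k=3: b·v=1.41×3.14=4.42740; √(2b)=1.67929; u=(4.42740+(-25.677))/1.67929=-12.65395, w=(4.42740−(-25.677))/1.67929=17.92691
k=4: b·v=1.41×3.311=4.66851; √(2b)=1.67929; u=(4.66851+6.391)/1.67929=6.58584, w=(4.66851−6.391)/1.67929=-1.02573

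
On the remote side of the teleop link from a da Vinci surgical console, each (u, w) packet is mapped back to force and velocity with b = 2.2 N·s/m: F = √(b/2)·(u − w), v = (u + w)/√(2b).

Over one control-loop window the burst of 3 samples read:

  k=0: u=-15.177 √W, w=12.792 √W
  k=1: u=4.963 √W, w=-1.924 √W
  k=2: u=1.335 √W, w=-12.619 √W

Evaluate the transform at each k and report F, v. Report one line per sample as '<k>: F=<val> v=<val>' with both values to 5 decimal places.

k=0: u−w=-27.96900, u+w=-2.38500; √(b/2)=1.04881, √(2b)=2.09762; F=1.04881×(-27.969)=-29.33413, v=-2.38500/2.09762=-1.13700
k=1: u−w=6.88700, u+w=3.03900; √(b/2)=1.04881, √(2b)=2.09762; F=1.04881×6.887=7.22315, v=3.03900/2.09762=1.44879
k=2: u−w=13.95400, u+w=-11.28400; √(b/2)=1.04881, √(2b)=2.09762; F=1.04881×13.954=14.63508, v=-11.28400/2.09762=-5.37944

0: F=-29.33413 v=-1.13700
1: F=7.22315 v=1.44879
2: F=14.63508 v=-5.37944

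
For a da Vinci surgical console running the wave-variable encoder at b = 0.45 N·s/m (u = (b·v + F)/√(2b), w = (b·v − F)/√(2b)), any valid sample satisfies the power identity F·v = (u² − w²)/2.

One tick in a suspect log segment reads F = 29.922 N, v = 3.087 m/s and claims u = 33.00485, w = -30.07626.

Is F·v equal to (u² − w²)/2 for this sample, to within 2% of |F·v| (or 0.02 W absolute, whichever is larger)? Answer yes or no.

yes

F·v = 29.922×3.087 = 92.3692 W.
(u² − w²)/2 = (1089.3201 − 904.5814)/2 = 92.3694 W.
|Δ| = 0.0001;  2% of max(1, |F·v|) = 1.8474.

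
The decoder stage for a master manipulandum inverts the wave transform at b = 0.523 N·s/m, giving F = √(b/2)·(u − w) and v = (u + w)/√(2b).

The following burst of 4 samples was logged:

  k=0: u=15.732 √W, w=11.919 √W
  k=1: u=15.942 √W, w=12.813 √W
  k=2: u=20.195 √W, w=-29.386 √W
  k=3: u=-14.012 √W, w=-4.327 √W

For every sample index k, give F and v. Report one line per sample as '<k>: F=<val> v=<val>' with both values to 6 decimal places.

0: F=1.949857 v=27.036160
1: F=1.600079 v=28.115611
2: F=25.354271 v=-8.986631
3: F=-4.952625 v=-17.931219

k=0: u−w=3.813000, u+w=27.651000; √(b/2)=0.511371, √(2b)=1.022741; F=0.511371×3.813=1.949857, v=27.651000/1.022741=27.036160
k=1: u−w=3.129000, u+w=28.755000; √(b/2)=0.511371, √(2b)=1.022741; F=0.511371×3.129=1.600079, v=28.755000/1.022741=28.115611
k=2: u−w=49.581000, u+w=-9.191000; √(b/2)=0.511371, √(2b)=1.022741; F=0.511371×49.581=25.354271, v=-9.191000/1.022741=-8.986631
k=3: u−w=-9.685000, u+w=-18.339000; √(b/2)=0.511371, √(2b)=1.022741; F=0.511371×(-9.685)=-4.952625, v=-18.339000/1.022741=-17.931219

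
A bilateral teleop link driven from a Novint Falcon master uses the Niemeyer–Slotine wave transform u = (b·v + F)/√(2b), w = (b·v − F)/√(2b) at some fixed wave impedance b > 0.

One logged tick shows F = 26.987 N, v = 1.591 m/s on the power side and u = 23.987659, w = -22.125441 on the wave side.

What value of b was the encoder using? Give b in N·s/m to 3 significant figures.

b = 0.685 N·s/m

u + w = 1.862218;  u + w = √(2b)·v, so √(2b) = 1.862218/1.591 = 1.170470.
b = (√(2b))²/2 = 1.370000/2 = 0.685000.
(Check via u − w = 2F/√(2b): u − w = 46.113100, 2F/√(2b) = 46.113094.)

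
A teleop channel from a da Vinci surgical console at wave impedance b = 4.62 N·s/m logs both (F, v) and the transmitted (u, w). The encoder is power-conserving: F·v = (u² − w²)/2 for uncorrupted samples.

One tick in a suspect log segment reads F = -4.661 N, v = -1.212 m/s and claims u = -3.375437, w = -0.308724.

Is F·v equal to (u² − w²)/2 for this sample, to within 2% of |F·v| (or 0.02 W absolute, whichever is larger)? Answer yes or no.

F·v = (-4.661)×(-1.212) = 5.649132 W.
(u² − w²)/2 = (11.393575 − 0.095311)/2 = 5.649132 W.
|Δ| = 0.000000;  2% of max(1, |F·v|) = 0.112983.

yes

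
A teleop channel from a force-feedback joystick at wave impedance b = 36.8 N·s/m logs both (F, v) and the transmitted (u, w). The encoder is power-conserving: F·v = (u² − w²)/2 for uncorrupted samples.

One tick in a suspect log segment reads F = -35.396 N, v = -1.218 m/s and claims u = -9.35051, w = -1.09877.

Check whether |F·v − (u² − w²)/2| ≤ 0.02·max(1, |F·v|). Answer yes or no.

F·v = (-35.396)×(-1.218) = 43.1123 W.
(u² − w²)/2 = (87.4320 − 1.2073)/2 = 43.1124 W.
|Δ| = 0.0000;  2% of max(1, |F·v|) = 0.8622.

yes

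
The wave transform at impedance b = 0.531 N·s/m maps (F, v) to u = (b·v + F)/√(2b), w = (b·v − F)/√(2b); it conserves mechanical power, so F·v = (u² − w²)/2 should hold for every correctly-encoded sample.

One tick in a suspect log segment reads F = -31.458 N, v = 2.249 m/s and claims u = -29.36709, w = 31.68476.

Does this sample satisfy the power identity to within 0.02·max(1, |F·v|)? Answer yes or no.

yes

F·v = (-31.458)×2.249 = -70.74904 W.
(u² − w²)/2 = (862.42598 − 1003.92402)/2 = -70.74902 W.
|Δ| = 0.00002;  2% of max(1, |F·v|) = 1.41498.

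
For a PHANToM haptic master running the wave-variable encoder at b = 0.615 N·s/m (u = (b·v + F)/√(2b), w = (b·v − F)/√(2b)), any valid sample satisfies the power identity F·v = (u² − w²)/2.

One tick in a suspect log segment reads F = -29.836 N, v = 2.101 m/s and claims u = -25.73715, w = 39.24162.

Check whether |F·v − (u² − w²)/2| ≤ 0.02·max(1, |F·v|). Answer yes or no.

no

F·v = (-29.836)×2.101 = -62.6854 W.
(u² − w²)/2 = (662.4009 − 1539.9047)/2 = -438.7519 W.
|Δ| = 376.0665;  2% of max(1, |F·v|) = 1.2537.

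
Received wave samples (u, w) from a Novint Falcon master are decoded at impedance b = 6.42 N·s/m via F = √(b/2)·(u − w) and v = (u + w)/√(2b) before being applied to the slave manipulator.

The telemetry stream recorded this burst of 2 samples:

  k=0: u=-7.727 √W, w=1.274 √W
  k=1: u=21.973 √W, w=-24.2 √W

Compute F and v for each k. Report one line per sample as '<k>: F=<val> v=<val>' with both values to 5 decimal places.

k=0: u−w=-9.00100, u+w=-6.45300; √(b/2)=1.79165, √(2b)=3.58329; F=1.79165×(-9.001)=-16.12662, v=-6.45300/3.58329=-1.80086
k=1: u−w=46.17300, u+w=-2.22700; √(b/2)=1.79165, √(2b)=3.58329; F=1.79165×46.173=82.72573, v=-2.22700/3.58329=-0.62150

0: F=-16.12662 v=-1.80086
1: F=82.72573 v=-0.62150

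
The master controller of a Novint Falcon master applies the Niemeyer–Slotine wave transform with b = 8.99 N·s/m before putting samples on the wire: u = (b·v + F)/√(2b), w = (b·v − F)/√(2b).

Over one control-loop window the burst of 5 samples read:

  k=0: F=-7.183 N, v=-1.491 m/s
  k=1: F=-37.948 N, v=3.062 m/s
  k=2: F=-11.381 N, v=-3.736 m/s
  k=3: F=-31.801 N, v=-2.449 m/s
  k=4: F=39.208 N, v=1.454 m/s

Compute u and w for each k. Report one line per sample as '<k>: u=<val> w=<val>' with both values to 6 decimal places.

0: u=-4.855122 w=-1.467140
1: u=-2.457529 w=15.441276
2: u=-10.604868 w=-5.236830
3: u=-12.691962 w=2.307509
4: u=12.329238 w=-6.163867

k=0: b·v=8.99×(-1.491)=-13.404090; √(2b)=4.240283; u=(-13.404090+(-7.183))/4.240283=-4.855122, w=(-13.404090−(-7.183))/4.240283=-1.467140
k=1: b·v=8.99×3.062=27.527380; √(2b)=4.240283; u=(27.527380+(-37.948))/4.240283=-2.457529, w=(27.527380−(-37.948))/4.240283=15.441276
k=2: b·v=8.99×(-3.736)=-33.586640; √(2b)=4.240283; u=(-33.586640+(-11.381))/4.240283=-10.604868, w=(-33.586640−(-11.381))/4.240283=-5.236830
k=3: b·v=8.99×(-2.449)=-22.016510; √(2b)=4.240283; u=(-22.016510+(-31.801))/4.240283=-12.691962, w=(-22.016510−(-31.801))/4.240283=2.307509
k=4: b·v=8.99×1.454=13.071460; √(2b)=4.240283; u=(13.071460+39.208)/4.240283=12.329238, w=(13.071460−39.208)/4.240283=-6.163867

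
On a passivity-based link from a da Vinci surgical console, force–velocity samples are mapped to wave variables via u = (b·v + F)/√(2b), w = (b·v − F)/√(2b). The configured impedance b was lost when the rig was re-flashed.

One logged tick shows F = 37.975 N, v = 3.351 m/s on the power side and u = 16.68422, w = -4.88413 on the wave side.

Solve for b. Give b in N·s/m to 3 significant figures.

u + w = 11.8001;  u + w = √(2b)·v, so √(2b) = 11.8001/3.351 = 3.5214.
b = (√(2b))²/2 = 12.4000/2 = 6.2000.
(Check via u − w = 2F/√(2b): u − w = 21.5683, 2F/√(2b) = 21.5683.)

b = 6.2 N·s/m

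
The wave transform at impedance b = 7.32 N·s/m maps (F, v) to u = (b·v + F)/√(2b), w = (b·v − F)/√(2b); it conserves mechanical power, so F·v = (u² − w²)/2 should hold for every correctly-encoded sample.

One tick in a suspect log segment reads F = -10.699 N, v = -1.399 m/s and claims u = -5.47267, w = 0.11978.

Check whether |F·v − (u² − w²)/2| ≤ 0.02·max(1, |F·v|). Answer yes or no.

F·v = (-10.699)×(-1.399) = 14.9679 W.
(u² − w²)/2 = (29.9501 − 0.0143)/2 = 14.9679 W.
|Δ| = 0.0000;  2% of max(1, |F·v|) = 0.2994.

yes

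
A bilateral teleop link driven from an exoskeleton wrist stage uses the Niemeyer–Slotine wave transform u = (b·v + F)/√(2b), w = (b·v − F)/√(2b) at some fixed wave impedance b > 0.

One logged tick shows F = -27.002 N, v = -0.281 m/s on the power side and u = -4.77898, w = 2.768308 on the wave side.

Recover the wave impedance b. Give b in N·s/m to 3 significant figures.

u + w = -2.010672;  u + w = √(2b)·v, so √(2b) = -2.010672/(-0.281) = 7.155416.
b = (√(2b))²/2 = 51.199983/2 = 25.599992.
(Check via u − w = 2F/√(2b): u − w = -7.547288, 2F/√(2b) = -7.547290.)

b = 25.6 N·s/m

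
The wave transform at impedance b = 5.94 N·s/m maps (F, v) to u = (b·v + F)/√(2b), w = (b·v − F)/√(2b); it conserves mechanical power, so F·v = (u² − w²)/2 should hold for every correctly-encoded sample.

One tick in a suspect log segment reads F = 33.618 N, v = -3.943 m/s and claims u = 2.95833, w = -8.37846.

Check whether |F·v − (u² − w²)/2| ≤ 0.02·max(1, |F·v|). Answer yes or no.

F·v = 33.618×(-3.943) = -132.5558 W.
(u² − w²)/2 = (8.7517 − 70.1986)/2 = -30.7234 W.
|Δ| = 101.8323;  2% of max(1, |F·v|) = 2.6511.

no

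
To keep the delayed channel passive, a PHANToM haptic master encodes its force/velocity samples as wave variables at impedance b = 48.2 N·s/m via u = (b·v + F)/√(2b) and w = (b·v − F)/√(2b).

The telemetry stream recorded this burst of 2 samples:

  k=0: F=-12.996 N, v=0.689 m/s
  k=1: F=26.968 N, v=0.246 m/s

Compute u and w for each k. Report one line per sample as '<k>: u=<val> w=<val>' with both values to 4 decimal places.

0: u=2.0588 w=4.7061
1: u=3.9544 w=-1.5390

k=0: b·v=48.2×0.689=33.2098; √(2b)=9.8184; u=(33.2098+(-12.996))/9.8184=2.0588, w=(33.2098−(-12.996))/9.8184=4.7061
k=1: b·v=48.2×0.246=11.8572; √(2b)=9.8184; u=(11.8572+26.968)/9.8184=3.9544, w=(11.8572−26.968)/9.8184=-1.5390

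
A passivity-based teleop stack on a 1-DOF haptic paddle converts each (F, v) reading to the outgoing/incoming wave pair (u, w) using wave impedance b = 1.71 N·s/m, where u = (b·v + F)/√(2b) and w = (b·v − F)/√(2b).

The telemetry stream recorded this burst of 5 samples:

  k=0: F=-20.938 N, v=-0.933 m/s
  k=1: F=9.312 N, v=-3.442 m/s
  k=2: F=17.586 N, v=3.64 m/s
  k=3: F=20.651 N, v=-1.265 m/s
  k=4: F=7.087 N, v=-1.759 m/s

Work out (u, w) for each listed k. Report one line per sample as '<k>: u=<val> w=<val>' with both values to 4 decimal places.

k=0: b·v=1.71×(-0.933)=-1.5954; √(2b)=1.8493; u=(-1.5954+(-20.938))/1.8493=-12.1847, w=(-1.5954−(-20.938))/1.8493=10.4593
k=1: b·v=1.71×(-3.442)=-5.8858; √(2b)=1.8493; u=(-5.8858+9.312)/1.8493=1.8527, w=(-5.8858−9.312)/1.8493=-8.2180
k=2: b·v=1.71×3.64=6.2244; √(2b)=1.8493; u=(6.2244+17.586)/1.8493=12.8752, w=(6.2244−17.586)/1.8493=-6.1436
k=3: b·v=1.71×(-1.265)=-2.1631; √(2b)=1.8493; u=(-2.1631+20.651)/1.8493=9.9971, w=(-2.1631−20.651)/1.8493=-12.3365
k=4: b·v=1.71×(-1.759)=-3.0079; √(2b)=1.8493; u=(-3.0079+7.087)/1.8493=2.2057, w=(-3.0079−7.087)/1.8493=-5.4587

0: u=-12.1847 w=10.4593
1: u=1.8527 w=-8.2180
2: u=12.8752 w=-6.1436
3: u=9.9971 w=-12.3365
4: u=2.2057 w=-5.4587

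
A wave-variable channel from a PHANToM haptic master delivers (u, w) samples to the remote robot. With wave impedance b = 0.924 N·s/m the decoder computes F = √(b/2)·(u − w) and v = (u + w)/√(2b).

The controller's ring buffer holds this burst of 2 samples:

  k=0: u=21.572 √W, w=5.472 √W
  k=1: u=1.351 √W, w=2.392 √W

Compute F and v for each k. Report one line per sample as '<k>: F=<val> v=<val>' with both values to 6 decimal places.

0: F=10.943264 v=19.893901
1: F=-0.707574 v=2.753397

k=0: u−w=16.100000, u+w=27.044000; √(b/2)=0.679706, √(2b)=1.359412; F=0.679706×16.1=10.943264, v=27.044000/1.359412=19.893901
k=1: u−w=-1.041000, u+w=3.743000; √(b/2)=0.679706, √(2b)=1.359412; F=0.679706×(-1.041)=-0.707574, v=3.743000/1.359412=2.753397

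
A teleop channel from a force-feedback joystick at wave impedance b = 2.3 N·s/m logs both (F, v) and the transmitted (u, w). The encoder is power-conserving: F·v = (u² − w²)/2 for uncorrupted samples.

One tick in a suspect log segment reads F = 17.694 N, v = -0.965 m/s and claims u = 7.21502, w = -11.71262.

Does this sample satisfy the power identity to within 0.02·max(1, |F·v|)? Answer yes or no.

no

F·v = 17.694×(-0.965) = -17.07471 W.
(u² − w²)/2 = (52.05651 − 137.18547)/2 = -42.56448 W.
|Δ| = 25.48977;  2% of max(1, |F·v|) = 0.34149.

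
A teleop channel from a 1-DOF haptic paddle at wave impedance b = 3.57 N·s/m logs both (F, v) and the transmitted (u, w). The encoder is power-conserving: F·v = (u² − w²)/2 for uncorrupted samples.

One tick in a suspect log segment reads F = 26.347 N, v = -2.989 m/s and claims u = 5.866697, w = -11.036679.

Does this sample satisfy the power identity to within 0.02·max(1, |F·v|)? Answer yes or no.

F·v = 26.347×(-2.989) = -78.751183 W.
(u² − w²)/2 = (34.418134 − 121.808283)/2 = -43.695075 W.
|Δ| = 35.056108;  2% of max(1, |F·v|) = 1.575024.

no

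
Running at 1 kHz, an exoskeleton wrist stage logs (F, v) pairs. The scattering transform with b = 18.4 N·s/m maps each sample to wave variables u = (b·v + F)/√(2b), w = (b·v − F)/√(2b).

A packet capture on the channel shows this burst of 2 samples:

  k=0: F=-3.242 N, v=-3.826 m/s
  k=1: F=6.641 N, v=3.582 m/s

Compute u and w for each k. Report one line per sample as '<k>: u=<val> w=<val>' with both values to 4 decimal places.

0: u=-12.1393 w=-11.0704
1: u=11.9595 w=9.7700

k=0: b·v=18.4×(-3.826)=-70.3984; √(2b)=6.0663; u=(-70.3984+(-3.242))/6.0663=-12.1393, w=(-70.3984−(-3.242))/6.0663=-11.0704
k=1: b·v=18.4×3.582=65.9088; √(2b)=6.0663; u=(65.9088+6.641)/6.0663=11.9595, w=(65.9088−6.641)/6.0663=9.7700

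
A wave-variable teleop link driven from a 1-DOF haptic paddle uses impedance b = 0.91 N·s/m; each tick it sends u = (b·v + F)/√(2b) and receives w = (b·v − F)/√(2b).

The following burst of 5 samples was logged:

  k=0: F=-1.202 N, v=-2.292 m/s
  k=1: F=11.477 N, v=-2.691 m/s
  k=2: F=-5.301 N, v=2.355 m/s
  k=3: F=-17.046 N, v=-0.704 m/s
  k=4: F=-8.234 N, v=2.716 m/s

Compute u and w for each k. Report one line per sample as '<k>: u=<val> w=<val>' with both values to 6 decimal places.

0: u=-2.437020 w=-0.655057
1: u=6.692140 w=-10.322497
2: u=-2.340828 w=5.517897
3: u=-13.110210 w=12.160462
4: u=-4.271405 w=7.935489

k=0: b·v=0.91×(-2.292)=-2.085720; √(2b)=1.349074; u=(-2.085720+(-1.202))/1.349074=-2.437020, w=(-2.085720−(-1.202))/1.349074=-0.655057
k=1: b·v=0.91×(-2.691)=-2.448810; √(2b)=1.349074; u=(-2.448810+11.477)/1.349074=6.692140, w=(-2.448810−11.477)/1.349074=-10.322497
k=2: b·v=0.91×2.355=2.143050; √(2b)=1.349074; u=(2.143050+(-5.301))/1.349074=-2.340828, w=(2.143050−(-5.301))/1.349074=5.517897
k=3: b·v=0.91×(-0.704)=-0.640640; √(2b)=1.349074; u=(-0.640640+(-17.046))/1.349074=-13.110210, w=(-0.640640−(-17.046))/1.349074=12.160462
k=4: b·v=0.91×2.716=2.471560; √(2b)=1.349074; u=(2.471560+(-8.234))/1.349074=-4.271405, w=(2.471560−(-8.234))/1.349074=7.935489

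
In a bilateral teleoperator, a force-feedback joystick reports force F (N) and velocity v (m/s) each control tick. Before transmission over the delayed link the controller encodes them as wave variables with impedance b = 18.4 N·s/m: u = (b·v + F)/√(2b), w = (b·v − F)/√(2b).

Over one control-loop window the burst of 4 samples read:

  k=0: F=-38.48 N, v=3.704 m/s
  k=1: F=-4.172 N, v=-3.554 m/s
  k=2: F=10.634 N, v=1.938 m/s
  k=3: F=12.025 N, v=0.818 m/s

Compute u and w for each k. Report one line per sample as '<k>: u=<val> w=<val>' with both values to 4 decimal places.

k=0: b·v=18.4×3.704=68.1536; √(2b)=6.0663; u=(68.1536+(-38.48))/6.0663=4.8915, w=(68.1536−(-38.48))/6.0663=17.5780
k=1: b·v=18.4×(-3.554)=-65.3936; √(2b)=6.0663; u=(-65.3936+(-4.172))/6.0663=-11.4675, w=(-65.3936−(-4.172))/6.0663=-10.0921
k=2: b·v=18.4×1.938=35.6592; √(2b)=6.0663; u=(35.6592+10.634)/6.0663=7.6312, w=(35.6592−10.634)/6.0663=4.1253
k=3: b·v=18.4×0.818=15.0512; √(2b)=6.0663; u=(15.0512+12.025)/6.0663=4.4634, w=(15.0512−12.025)/6.0663=0.4989

0: u=4.8915 w=17.5780
1: u=-11.4675 w=-10.0921
2: u=7.6312 w=4.1253
3: u=4.4634 w=0.4989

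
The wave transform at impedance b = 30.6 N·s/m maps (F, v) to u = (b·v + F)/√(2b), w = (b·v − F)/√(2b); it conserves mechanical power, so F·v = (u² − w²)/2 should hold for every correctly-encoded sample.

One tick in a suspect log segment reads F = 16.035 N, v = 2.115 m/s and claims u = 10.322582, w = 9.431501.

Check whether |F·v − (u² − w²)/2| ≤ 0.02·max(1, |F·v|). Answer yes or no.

F·v = 16.035×2.115 = 33.914025 W.
(u² − w²)/2 = (106.555699 − 88.953211)/2 = 8.801244 W.
|Δ| = 25.112781;  2% of max(1, |F·v|) = 0.678281.

no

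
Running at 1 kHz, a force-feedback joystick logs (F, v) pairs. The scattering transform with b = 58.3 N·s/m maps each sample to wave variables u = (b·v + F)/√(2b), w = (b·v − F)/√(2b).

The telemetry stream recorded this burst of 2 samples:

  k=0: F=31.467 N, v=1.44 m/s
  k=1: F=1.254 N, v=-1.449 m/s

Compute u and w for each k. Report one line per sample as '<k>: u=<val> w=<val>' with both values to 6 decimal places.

k=0: b·v=58.3×1.44=83.952000; √(2b)=10.798148; u=(83.952000+31.467)/10.798148=10.688777, w=(83.952000−31.467)/10.798148=4.860556
k=1: b·v=58.3×(-1.449)=-84.476700; √(2b)=10.798148; u=(-84.476700+1.254)/10.798148=-7.707127, w=(-84.476700−1.254)/10.798148=-7.939389

0: u=10.688777 w=4.860556
1: u=-7.707127 w=-7.939389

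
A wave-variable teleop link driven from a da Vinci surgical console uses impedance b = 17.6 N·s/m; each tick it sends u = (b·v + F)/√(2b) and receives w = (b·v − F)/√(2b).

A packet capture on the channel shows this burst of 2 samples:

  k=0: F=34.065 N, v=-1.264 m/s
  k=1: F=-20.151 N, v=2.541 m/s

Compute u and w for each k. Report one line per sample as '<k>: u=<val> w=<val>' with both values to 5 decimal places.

k=0: b·v=17.6×(-1.264)=-22.24640; √(2b)=5.93296; u=(-22.24640+34.065)/5.93296=1.99202, w=(-22.24640−34.065)/5.93296=-9.49128
k=1: b·v=17.6×2.541=44.72160; √(2b)=5.93296; u=(44.72160+(-20.151))/5.93296=4.14137, w=(44.72160−(-20.151))/5.93296=10.93427

0: u=1.99202 w=-9.49128
1: u=4.14137 w=10.93427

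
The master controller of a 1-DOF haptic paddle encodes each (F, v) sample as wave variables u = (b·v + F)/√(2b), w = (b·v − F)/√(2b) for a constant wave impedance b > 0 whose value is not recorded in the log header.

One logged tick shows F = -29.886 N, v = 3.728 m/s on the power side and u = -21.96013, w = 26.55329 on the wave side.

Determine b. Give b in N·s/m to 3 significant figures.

b = 0.759 N·s/m

u + w = 4.5932;  u + w = √(2b)·v, so √(2b) = 4.5932/3.728 = 1.2321.
b = (√(2b))²/2 = 1.5180/2 = 0.7590.
(Check via u − w = 2F/√(2b): u − w = -48.5134, 2F/√(2b) = -48.5134.)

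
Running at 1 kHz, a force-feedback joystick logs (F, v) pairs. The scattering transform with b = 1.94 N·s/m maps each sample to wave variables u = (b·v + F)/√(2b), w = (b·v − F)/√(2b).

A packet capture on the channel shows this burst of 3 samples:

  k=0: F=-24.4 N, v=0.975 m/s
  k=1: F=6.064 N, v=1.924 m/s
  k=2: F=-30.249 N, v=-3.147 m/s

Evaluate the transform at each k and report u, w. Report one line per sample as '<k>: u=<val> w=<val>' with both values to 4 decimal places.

0: u=-11.4270 w=13.3475
1: u=4.9734 w=-1.1836
2: u=-18.4560 w=12.2572

k=0: b·v=1.94×0.975=1.8915; √(2b)=1.9698; u=(1.8915+(-24.4))/1.9698=-11.4270, w=(1.8915−(-24.4))/1.9698=13.3475
k=1: b·v=1.94×1.924=3.7326; √(2b)=1.9698; u=(3.7326+6.064)/1.9698=4.9734, w=(3.7326−6.064)/1.9698=-1.1836
k=2: b·v=1.94×(-3.147)=-6.1052; √(2b)=1.9698; u=(-6.1052+(-30.249))/1.9698=-18.4560, w=(-6.1052−(-30.249))/1.9698=12.2572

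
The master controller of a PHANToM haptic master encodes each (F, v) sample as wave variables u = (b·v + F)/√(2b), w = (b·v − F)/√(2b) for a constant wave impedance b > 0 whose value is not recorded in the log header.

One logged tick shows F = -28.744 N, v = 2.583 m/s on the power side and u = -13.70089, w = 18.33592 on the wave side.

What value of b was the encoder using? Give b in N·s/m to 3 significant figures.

u + w = 4.6350;  u + w = √(2b)·v, so √(2b) = 4.6350/2.583 = 1.7944.
b = (√(2b))²/2 = 3.2200/2 = 1.6100.
(Check via u − w = 2F/√(2b): u − w = -32.0368, 2F/√(2b) = -32.0368.)

b = 1.61 N·s/m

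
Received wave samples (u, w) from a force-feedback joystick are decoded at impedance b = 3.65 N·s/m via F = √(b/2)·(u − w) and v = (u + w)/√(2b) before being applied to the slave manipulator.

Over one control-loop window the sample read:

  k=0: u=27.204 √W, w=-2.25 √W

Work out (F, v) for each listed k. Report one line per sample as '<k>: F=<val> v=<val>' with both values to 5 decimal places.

k=0: u−w=29.45400, u+w=24.95400; √(b/2)=1.35093, √(2b)=2.70185; F=1.35093×29.454=39.79016, v=24.95400/2.70185=9.23589

0: F=39.79016 v=9.23589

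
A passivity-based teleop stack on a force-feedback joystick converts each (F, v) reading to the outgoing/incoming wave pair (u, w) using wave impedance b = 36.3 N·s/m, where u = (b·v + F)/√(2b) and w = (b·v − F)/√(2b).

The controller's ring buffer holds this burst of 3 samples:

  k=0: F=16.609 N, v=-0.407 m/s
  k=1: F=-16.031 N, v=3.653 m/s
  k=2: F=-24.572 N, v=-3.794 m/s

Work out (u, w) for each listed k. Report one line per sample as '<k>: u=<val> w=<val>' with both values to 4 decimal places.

0: u=0.2153 w=-3.6832
1: u=13.6814 w=17.4443
2: u=-19.0474 w=-13.2797

k=0: b·v=36.3×(-0.407)=-14.7741; √(2b)=8.5206; u=(-14.7741+16.609)/8.5206=0.2153, w=(-14.7741−16.609)/8.5206=-3.6832
k=1: b·v=36.3×3.653=132.6039; √(2b)=8.5206; u=(132.6039+(-16.031))/8.5206=13.6814, w=(132.6039−(-16.031))/8.5206=17.4443
k=2: b·v=36.3×(-3.794)=-137.7222; √(2b)=8.5206; u=(-137.7222+(-24.572))/8.5206=-19.0474, w=(-137.7222−(-24.572))/8.5206=-13.2797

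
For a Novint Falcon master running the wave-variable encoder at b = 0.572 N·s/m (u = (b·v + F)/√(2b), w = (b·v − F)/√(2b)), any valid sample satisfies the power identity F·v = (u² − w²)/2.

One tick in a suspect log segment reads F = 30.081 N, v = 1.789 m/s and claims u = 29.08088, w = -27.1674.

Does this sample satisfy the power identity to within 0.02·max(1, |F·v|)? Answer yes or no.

F·v = 30.081×1.789 = 53.8149 W.
(u² − w²)/2 = (845.6976 − 738.0676)/2 = 53.8150 W.
|Δ| = 0.0001;  2% of max(1, |F·v|) = 1.0763.

yes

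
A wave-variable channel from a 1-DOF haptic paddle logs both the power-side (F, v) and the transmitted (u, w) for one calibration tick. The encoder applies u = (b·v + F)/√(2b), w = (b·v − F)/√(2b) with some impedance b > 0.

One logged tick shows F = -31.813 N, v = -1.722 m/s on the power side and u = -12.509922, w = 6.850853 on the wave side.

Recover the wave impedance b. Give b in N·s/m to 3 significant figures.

u + w = -5.659069;  u + w = √(2b)·v, so √(2b) = -5.659069/(-1.722) = 3.286335.
b = (√(2b))²/2 = 10.799998/2 = 5.399999.
(Check via u − w = 2F/√(2b): u − w = -19.360775, 2F/√(2b) = -19.360777.)

b = 5.4 N·s/m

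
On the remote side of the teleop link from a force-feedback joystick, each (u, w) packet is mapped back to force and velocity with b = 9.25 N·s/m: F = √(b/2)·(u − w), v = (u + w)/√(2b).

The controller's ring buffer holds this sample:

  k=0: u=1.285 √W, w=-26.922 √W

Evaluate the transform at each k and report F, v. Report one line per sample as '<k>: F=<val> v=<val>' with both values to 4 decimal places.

0: F=60.6614 v=-5.9605

k=0: u−w=28.2070, u+w=-25.6370; √(b/2)=2.1506, √(2b)=4.3012; F=2.1506×28.207=60.6614, v=-25.6370/4.3012=-5.9605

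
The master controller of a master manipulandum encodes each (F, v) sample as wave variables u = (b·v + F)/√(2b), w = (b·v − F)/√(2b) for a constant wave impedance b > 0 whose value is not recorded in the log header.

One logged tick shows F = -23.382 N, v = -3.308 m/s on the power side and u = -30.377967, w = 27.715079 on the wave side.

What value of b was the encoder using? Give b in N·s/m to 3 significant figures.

u + w = -2.662888;  u + w = √(2b)·v, so √(2b) = -2.662888/(-3.308) = 0.804984.
b = (√(2b))²/2 = 0.648000/2 = 0.324000.
(Check via u − w = 2F/√(2b): u − w = -58.093046, 2F/√(2b) = -58.093060.)

b = 0.324 N·s/m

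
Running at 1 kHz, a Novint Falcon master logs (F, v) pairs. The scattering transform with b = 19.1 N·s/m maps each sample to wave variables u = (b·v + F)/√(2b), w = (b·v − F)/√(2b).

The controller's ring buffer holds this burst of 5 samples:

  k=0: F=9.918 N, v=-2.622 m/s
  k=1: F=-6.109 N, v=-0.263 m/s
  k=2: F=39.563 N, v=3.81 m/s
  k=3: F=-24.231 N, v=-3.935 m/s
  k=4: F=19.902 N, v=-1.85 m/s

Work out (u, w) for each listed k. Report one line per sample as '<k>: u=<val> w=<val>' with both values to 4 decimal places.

k=0: b·v=19.1×(-2.622)=-50.0802; √(2b)=6.1806; u=(-50.0802+9.918)/6.1806=-6.4981, w=(-50.0802−9.918)/6.1806=-9.7075
k=1: b·v=19.1×(-0.263)=-5.0233; √(2b)=6.1806; u=(-5.0233+(-6.109))/6.1806=-1.8012, w=(-5.0233−(-6.109))/6.1806=0.1757
k=2: b·v=19.1×3.81=72.7710; √(2b)=6.1806; u=(72.7710+39.563)/6.1806=18.1752, w=(72.7710−39.563)/6.1806=5.3729
k=3: b·v=19.1×(-3.935)=-75.1585; √(2b)=6.1806; u=(-75.1585+(-24.231))/6.1806=-16.0808, w=(-75.1585−(-24.231))/6.1806=-8.2399
k=4: b·v=19.1×(-1.85)=-35.3350; √(2b)=6.1806; u=(-35.3350+19.902)/6.1806=-2.4970, w=(-35.3350−19.902)/6.1806=-8.9371

0: u=-6.4981 w=-9.7075
1: u=-1.8012 w=0.1757
2: u=18.1752 w=5.3729
3: u=-16.0808 w=-8.2399
4: u=-2.4970 w=-8.9371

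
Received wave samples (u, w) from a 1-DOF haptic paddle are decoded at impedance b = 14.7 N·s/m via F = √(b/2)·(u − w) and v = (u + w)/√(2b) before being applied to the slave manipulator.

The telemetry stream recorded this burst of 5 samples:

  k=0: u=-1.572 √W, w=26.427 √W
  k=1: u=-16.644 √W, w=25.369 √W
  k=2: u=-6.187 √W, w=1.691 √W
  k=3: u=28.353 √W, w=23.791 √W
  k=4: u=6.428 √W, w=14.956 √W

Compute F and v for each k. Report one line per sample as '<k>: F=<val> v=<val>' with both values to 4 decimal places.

0: F=-75.9078 v=4.5840
1: F=-113.9010 v=1.6091
2: F=-21.3580 v=-0.8292
3: F=12.3680 v=9.6168
4: F=-23.1202 v=3.9438

k=0: u−w=-27.9990, u+w=24.8550; √(b/2)=2.7111, √(2b)=5.4222; F=2.7111×(-27.999)=-75.9078, v=24.8550/5.4222=4.5840
k=1: u−w=-42.0130, u+w=8.7250; √(b/2)=2.7111, √(2b)=5.4222; F=2.7111×(-42.013)=-113.9010, v=8.7250/5.4222=1.6091
k=2: u−w=-7.8780, u+w=-4.4960; √(b/2)=2.7111, √(2b)=5.4222; F=2.7111×(-7.878)=-21.3580, v=-4.4960/5.4222=-0.8292
k=3: u−w=4.5620, u+w=52.1440; √(b/2)=2.7111, √(2b)=5.4222; F=2.7111×4.562=12.3680, v=52.1440/5.4222=9.6168
k=4: u−w=-8.5280, u+w=21.3840; √(b/2)=2.7111, √(2b)=5.4222; F=2.7111×(-8.528)=-23.1202, v=21.3840/5.4222=3.9438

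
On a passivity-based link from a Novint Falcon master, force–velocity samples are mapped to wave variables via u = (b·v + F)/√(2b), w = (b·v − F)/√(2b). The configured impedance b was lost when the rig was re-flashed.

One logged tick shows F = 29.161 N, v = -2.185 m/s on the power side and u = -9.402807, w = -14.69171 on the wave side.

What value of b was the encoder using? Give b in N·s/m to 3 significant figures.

u + w = -24.094517;  u + w = √(2b)·v, so √(2b) = -24.094517/(-2.185) = 11.027239.
b = (√(2b))²/2 = 121.599998/2 = 60.799999.
(Check via u − w = 2F/√(2b): u − w = 5.288903, 2F/√(2b) = 5.288903.)

b = 60.8 N·s/m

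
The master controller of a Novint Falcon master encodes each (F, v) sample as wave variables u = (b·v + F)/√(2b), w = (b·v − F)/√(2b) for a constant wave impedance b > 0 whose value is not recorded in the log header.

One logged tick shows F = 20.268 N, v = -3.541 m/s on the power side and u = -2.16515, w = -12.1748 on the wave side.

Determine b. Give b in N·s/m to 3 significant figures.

b = 8.2 N·s/m

u + w = -14.3399;  u + w = √(2b)·v, so √(2b) = -14.3399/(-3.541) = 4.0497.
b = (√(2b))²/2 = 16.4000/2 = 8.2000.
(Check via u − w = 2F/√(2b): u − w = 10.0096, 2F/√(2b) = 10.0097.)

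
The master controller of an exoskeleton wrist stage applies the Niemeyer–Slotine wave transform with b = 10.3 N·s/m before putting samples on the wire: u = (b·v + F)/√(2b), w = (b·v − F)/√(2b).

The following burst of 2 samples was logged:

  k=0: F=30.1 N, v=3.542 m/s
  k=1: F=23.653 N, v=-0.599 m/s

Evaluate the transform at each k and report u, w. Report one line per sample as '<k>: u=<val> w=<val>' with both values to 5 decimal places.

0: u=14.66990 w=1.40625
1: u=3.85203 w=-6.57073

k=0: b·v=10.3×3.542=36.48260; √(2b)=4.53872; u=(36.48260+30.1)/4.53872=14.66990, w=(36.48260−30.1)/4.53872=1.40625
k=1: b·v=10.3×(-0.599)=-6.16970; √(2b)=4.53872; u=(-6.16970+23.653)/4.53872=3.85203, w=(-6.16970−23.653)/4.53872=-6.57073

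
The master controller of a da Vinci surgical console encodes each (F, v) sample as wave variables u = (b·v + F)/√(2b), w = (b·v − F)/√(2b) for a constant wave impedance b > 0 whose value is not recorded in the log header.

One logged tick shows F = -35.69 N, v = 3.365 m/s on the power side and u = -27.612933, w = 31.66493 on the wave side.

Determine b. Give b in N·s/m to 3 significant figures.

u + w = 4.051997;  u + w = √(2b)·v, so √(2b) = 4.051997/3.365 = 1.204160.
b = (√(2b))²/2 = 1.450000/2 = 0.725000.
(Check via u − w = 2F/√(2b): u − w = -59.277863, 2F/√(2b) = -59.277857.)

b = 0.725 N·s/m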